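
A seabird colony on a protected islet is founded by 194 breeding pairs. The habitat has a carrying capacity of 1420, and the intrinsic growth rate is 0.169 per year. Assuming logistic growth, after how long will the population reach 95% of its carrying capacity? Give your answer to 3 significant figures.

A = (K − N₀)/N₀ = (1420 − 194)/194 = 6.3196.
Solve 1420/(1 + 6.3196·e^(−0.169t)) = 1349: 1 + 6.3196·e^(−0.169t) = 1.0526, so e^(−0.169t) = 0.00832832.
−0.169·t = ln(0.00832832) = -4.7881, so t = 4.7881/0.169 = 28.332.

28.3 years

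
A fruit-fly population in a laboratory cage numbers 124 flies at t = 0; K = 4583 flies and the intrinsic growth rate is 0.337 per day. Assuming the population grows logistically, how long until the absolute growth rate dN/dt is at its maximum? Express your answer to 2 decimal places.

10.63 days

Logistic growth is fastest at N = K/2 = 2291.5.
A = (K − N₀)/N₀ = 35.96. Set K/(1 + A·e^(−rt)) = K/2 → A·e^(−rt) = 1.
e^(−0.337t) = 1/35.96 = 0.0278089, so t = ln(35.96)/0.337 = 3.5824/0.337 = 10.63.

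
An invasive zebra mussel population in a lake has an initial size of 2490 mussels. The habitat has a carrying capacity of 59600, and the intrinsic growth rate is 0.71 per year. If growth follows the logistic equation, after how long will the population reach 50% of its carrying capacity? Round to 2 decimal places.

A = (K − N₀)/N₀ = (59600 − 2490)/2490 = 22.936.
Solve 59600/(1 + 22.936·e^(−0.71t)) = 29800: 1 + 22.936·e^(−0.71t) = 2, so e^(−0.71t) = 0.0436001.
−0.71·t = ln(0.0436001) = -3.1327, so t = 3.1327/0.71 = 4.4122.

4.41 years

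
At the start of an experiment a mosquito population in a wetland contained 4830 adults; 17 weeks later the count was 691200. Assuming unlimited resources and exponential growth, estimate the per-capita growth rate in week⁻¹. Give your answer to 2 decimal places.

From N(t) = N₀·e^(rt): e^(r·17) = 691200/4830 = 143.11.
r·17 = ln(143.11) = 4.9636, so r = 4.9636/17 = 0.29198.

0.29 per week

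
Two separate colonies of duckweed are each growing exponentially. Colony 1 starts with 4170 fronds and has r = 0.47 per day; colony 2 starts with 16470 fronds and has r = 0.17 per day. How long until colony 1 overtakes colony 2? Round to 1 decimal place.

Set 4170·e^(0.47t) = 16470·e^(0.17t).
e^((0.47 − 0.17)t) = 16470/4170 → e^(0.3·t) = 3.9496.
0.3·t = ln(3.9496) = 1.3736, so t = 1.3736/0.3 = 4.5787.

4.6 days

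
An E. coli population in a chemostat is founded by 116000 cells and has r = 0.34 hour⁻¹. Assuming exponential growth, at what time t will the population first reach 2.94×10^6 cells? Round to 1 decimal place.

9.5 hours

Set N₀·e^(rt) = 2.94×10^6: e^(0.34·t) = 2.94×10^6/116000 = 25.345.
0.34·t = ln(25.345) = 3.2326, so t = 3.2326/0.34 = 9.5076.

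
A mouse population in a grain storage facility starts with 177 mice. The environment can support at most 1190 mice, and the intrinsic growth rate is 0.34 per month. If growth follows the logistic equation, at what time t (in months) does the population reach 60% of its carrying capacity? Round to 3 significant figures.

6.32 months

A = (K − N₀)/N₀ = (1190 − 177)/177 = 5.7232.
Solve 1190/(1 + 5.7232·e^(−0.34t)) = 714: 1 + 5.7232·e^(−0.34t) = 1.6667, so e^(−0.34t) = 0.116486.
−0.34·t = ln(0.116486) = -2.15, so t = 2.15/0.34 = 6.3235.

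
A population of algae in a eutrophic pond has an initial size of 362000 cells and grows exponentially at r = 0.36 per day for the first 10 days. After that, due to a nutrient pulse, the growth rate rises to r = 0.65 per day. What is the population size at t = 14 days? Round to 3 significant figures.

178000000 cells

Phase 1: N(10) = 362000·e^(0.36×10) = 362000·e^3.6 = 1.324856×10^7.
Phase 2 runs for 14 − 10 = 4 days at r = 0.65.
N(14) = 1.324856×10^7·e^(0.65×4) = 1.324856×10^7·e^2.6 = 1.783752×10^8.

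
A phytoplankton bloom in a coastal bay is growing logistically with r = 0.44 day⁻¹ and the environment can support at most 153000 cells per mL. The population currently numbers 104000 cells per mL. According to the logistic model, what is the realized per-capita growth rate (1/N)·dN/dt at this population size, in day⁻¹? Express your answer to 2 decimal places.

0.14 per day

(1/N)·dN/dt = r(1 − N/K) = 0.44 × (1 − 104000/153000).
= 0.44 × 0.32026 = 0.14092.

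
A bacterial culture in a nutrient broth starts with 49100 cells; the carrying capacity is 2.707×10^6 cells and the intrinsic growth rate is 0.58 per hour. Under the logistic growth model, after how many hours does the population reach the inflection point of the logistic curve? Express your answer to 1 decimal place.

Logistic growth is fastest at N = K/2 = 1.3535×10^6.
A = (K − N₀)/N₀ = 54.132. Set K/(1 + A·e^(−rt)) = K/2 → A·e^(−rt) = 1.
e^(−0.58t) = 1/54.132 = 0.0184732, so t = ln(54.132)/0.58 = 3.9914/0.58 = 6.8818.

6.9 hours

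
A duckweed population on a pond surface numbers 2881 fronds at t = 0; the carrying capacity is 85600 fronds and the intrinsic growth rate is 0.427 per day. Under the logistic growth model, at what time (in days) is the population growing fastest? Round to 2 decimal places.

7.86 days

Logistic growth is fastest at N = K/2 = 42800.
A = (K − N₀)/N₀ = 28.712. Set K/(1 + A·e^(−rt)) = K/2 → A·e^(−rt) = 1.
e^(−0.427t) = 1/28.712 = 0.0348288, so t = ln(28.712)/0.427 = 3.3573/0.427 = 7.8626.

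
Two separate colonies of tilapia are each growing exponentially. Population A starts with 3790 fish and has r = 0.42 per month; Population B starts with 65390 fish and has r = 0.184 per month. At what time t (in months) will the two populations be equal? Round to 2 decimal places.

Set 3790·e^(0.42t) = 65390·e^(0.184t).
e^((0.42 − 0.184)t) = 65390/3790 → e^(0.236·t) = 17.253.
0.236·t = ln(17.253) = 2.848, so t = 2.848/0.236 = 12.068.

12.07 months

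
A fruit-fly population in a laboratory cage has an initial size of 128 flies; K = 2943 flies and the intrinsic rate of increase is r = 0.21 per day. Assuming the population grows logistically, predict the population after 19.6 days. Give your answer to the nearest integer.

2166 flies

A = (K − N₀)/N₀ = (2943 − 128)/128 = 21.992.
N(t) = K/(1 + A·e^(−rt)) = 2943/(1 + 21.992×e^(−0.21×19.6)).
e^(−4.116) = 0.01631; denominator = 1 + 21.992×0.01631 = 1.3587.
N = 2943/1.3587 = 2166.07.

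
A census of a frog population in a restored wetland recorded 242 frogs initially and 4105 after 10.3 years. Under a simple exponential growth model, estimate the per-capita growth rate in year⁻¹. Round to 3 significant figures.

0.275 per year

From N(t) = N₀·e^(rt): e^(r·10.3) = 4105/242 = 16.963.
r·10.3 = ln(16.963) = 2.831, so r = 2.831/10.3 = 0.27486.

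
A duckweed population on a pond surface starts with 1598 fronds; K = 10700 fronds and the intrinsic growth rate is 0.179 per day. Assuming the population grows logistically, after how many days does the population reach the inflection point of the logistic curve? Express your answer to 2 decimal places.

9.72 days

Logistic growth is fastest at N = K/2 = 5350.
A = (K − N₀)/N₀ = 5.6959. Set K/(1 + A·e^(−rt)) = K/2 → A·e^(−rt) = 1.
e^(−0.179t) = 1/5.6959 = 0.175566, so t = ln(5.6959)/0.179 = 1.7397/0.179 = 9.7192.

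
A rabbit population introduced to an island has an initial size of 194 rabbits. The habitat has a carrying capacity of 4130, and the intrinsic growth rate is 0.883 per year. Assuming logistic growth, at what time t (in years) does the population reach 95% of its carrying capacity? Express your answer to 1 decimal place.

6.7 years

A = (K − N₀)/N₀ = (4130 − 194)/194 = 20.289.
Solve 4130/(1 + 20.289·e^(−0.883t)) = 3923.5: 1 + 20.289·e^(−0.883t) = 1.0526, so e^(−0.883t) = 0.00259414.
−0.883·t = ln(0.00259414) = -5.9545, so t = 5.9545/0.883 = 6.7435.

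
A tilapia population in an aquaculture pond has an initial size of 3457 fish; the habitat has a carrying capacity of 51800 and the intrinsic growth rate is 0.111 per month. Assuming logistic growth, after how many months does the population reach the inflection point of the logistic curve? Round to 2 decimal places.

Logistic growth is fastest at N = K/2 = 25900.
A = (K − N₀)/N₀ = 13.984. Set K/(1 + A·e^(−rt)) = K/2 → A·e^(−rt) = 1.
e^(−0.111t) = 1/13.984 = 0.0715098, so t = ln(13.984)/0.111 = 2.6379/0.111 = 23.765.

23.77 months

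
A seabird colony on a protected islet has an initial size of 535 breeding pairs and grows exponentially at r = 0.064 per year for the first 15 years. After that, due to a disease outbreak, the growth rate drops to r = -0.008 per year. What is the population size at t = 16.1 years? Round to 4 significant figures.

Phase 1: N(15) = 535·e^(0.064×15) = 535·e^0.96 = 1397.26.
Phase 2 runs for 16.1 − 15 = 1.1 years at r = -0.008.
N(16.1) = 1397.26·e^(-0.008×1.1) = 1397.26·e^-0.0088 = 1385.02.

1385 breeding pairs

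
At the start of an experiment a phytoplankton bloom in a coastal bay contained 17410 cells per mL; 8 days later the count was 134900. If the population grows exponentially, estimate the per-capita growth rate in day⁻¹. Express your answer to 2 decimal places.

0.26 per day

From N(t) = N₀·e^(rt): e^(r·8) = 134900/17410 = 7.7484.
r·8 = ln(7.7484) = 2.0475, so r = 2.0475/8 = 0.25594.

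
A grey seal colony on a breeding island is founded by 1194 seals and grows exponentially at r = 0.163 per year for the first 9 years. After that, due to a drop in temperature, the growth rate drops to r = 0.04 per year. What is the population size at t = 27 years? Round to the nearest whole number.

10637 seals

Phase 1: N(9) = 1194·e^(0.163×9) = 1194·e^1.467 = 5177.43.
Phase 2 runs for 27 − 9 = 18 years at r = 0.04.
N(27) = 5177.43·e^(0.04×18) = 5177.43·e^0.72 = 10636.7.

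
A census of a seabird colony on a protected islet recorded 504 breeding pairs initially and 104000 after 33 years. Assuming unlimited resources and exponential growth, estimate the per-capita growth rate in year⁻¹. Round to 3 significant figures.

From N(t) = N₀·e^(rt): e^(r·33) = 104000/504 = 206.35.
r·33 = ln(206.35) = 5.3296, so r = 5.3296/33 = 0.1615.

0.162 per year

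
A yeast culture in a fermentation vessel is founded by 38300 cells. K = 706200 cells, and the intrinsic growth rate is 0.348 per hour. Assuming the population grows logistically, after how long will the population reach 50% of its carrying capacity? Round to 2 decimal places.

A = (K − N₀)/N₀ = (706200 − 38300)/38300 = 17.439.
Solve 706200/(1 + 17.439·e^(−0.348t)) = 353100: 1 + 17.439·e^(−0.348t) = 2, so e^(−0.348t) = 0.0573439.
−0.348·t = ln(0.0573439) = -2.8587, so t = 2.8587/0.348 = 8.2146.

8.21 hours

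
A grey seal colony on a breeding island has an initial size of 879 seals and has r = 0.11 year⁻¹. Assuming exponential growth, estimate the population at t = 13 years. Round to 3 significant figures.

3670 seals

N(t) = N₀·e^(rt) = 879 × e^(0.11×13) = 879 × e^1.43.
e^1.43 ≈ 4.1787, so N ≈ 879 × 4.1787 = 3673.08.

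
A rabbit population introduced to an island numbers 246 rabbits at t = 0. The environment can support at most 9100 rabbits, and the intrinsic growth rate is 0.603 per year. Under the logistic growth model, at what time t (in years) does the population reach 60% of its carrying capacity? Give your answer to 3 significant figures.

6.61 years

A = (K − N₀)/N₀ = (9100 − 246)/246 = 35.992.
Solve 9100/(1 + 35.992·e^(−0.603t)) = 5460: 1 + 35.992·e^(−0.603t) = 1.6667, so e^(−0.603t) = 0.0185227.
−0.603·t = ln(0.0185227) = -3.9888, so t = 3.9888/0.603 = 6.6149.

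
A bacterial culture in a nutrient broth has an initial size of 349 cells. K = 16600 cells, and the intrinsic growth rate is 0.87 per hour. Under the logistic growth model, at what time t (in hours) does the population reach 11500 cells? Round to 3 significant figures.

A = (K − N₀)/N₀ = (16600 − 349)/349 = 46.564.
Solve 16600/(1 + 46.564·e^(−0.87t)) = 11500: 1 + 46.564·e^(−0.87t) = 1.4435, so e^(−0.87t) = 0.00952396.
−0.87·t = ln(0.00952396) = -4.6539, so t = 4.6539/0.87 = 5.3494.

5.35 hours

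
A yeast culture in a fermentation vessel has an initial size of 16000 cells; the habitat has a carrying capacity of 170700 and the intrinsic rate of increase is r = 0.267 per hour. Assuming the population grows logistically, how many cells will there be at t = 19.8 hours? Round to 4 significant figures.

A = (K − N₀)/N₀ = (170700 − 16000)/16000 = 9.6687.
N(t) = K/(1 + A·e^(−rt)) = 170700/(1 + 9.6687×e^(−0.267×19.8)).
e^(−5.287) = 0.0050589; denominator = 1 + 9.6687×0.0050589 = 1.0489.
N = 170700/1.0489 = 162740.

162700 cells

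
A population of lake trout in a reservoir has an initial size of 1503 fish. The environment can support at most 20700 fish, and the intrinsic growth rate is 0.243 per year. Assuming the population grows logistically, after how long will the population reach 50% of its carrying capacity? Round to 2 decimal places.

A = (K − N₀)/N₀ = (20700 − 1503)/1503 = 12.772.
Solve 20700/(1 + 12.772·e^(−0.243t)) = 10350: 1 + 12.772·e^(−0.243t) = 2, so e^(−0.243t) = 0.0782935.
−0.243·t = ln(0.0782935) = -2.5473, so t = 2.5473/0.243 = 10.483.

10.48 years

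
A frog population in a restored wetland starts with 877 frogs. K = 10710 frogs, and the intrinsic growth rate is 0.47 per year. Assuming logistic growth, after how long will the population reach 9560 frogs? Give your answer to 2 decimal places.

A = (K − N₀)/N₀ = (10710 − 877)/877 = 11.212.
Solve 10710/(1 + 11.212·e^(−0.47t)) = 9560: 1 + 11.212·e^(−0.47t) = 1.1203, so e^(−0.47t) = 0.0107289.
−0.47·t = ln(0.0107289) = -4.5348, so t = 4.5348/0.47 = 9.6485.

9.65 years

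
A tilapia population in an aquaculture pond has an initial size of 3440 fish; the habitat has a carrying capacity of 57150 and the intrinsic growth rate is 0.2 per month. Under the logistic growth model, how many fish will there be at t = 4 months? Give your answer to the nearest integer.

7130 fish

A = (K − N₀)/N₀ = (57150 − 3440)/3440 = 15.613.
N(t) = K/(1 + A·e^(−rt)) = 57150/(1 + 15.613×e^(−0.2×4)).
e^(−0.8) = 0.44933; denominator = 1 + 15.613×0.44933 = 8.0155.
N = 57150/8.0155 = 7129.9.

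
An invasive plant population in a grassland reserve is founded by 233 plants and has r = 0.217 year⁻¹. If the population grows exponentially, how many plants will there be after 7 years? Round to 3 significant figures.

N(t) = N₀·e^(rt) = 233 × e^(0.217×7) = 233 × e^1.519.
e^1.519 ≈ 4.5677, so N ≈ 233 × 4.5677 = 1064.26.

1060 plants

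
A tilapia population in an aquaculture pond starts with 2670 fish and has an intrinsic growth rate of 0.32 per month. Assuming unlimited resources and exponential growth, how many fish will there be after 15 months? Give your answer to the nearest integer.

N(t) = N₀·e^(rt) = 2670 × e^(0.32×15) = 2670 × e^4.8.
e^4.8 ≈ 121.51, so N ≈ 2670 × 121.51 = 324433.

324433 fish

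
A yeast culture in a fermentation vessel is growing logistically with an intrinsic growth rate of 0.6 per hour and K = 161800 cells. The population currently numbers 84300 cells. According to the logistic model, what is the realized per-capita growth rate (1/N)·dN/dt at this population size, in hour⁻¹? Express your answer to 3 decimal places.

0.287 per hour

(1/N)·dN/dt = r(1 − N/K) = 0.6 × (1 − 84300/161800).
= 0.6 × 0.47899 = 0.28739.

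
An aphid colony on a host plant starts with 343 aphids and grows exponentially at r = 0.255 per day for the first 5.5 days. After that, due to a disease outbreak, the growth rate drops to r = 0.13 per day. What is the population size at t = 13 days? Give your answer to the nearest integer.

Phase 1: N(5.5) = 343·e^(0.255×5.5) = 343·e^1.403 = 1394.42.
Phase 2 runs for 13 − 5.5 = 7.5 days at r = 0.13.
N(13) = 1394.42·e^(0.13×7.5) = 1394.42·e^0.975 = 3696.83.

3697 aphids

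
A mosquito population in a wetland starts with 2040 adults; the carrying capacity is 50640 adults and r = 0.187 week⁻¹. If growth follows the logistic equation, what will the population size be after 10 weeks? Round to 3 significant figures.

A = (K − N₀)/N₀ = (50640 − 2040)/2040 = 23.824.
N(t) = K/(1 + A·e^(−rt)) = 50640/(1 + 23.824×e^(−0.187×10)).
e^(−1.87) = 0.15412; denominator = 1 + 23.824×0.15412 = 4.6718.
N = 50640/4.6718 = 10839.6.

10800 adults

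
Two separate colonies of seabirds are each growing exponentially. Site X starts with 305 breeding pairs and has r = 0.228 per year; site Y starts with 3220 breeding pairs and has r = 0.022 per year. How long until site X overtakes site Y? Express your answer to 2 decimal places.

Set 305·e^(0.228t) = 3220·e^(0.022t).
e^((0.228 − 0.022)t) = 3220/305 → e^(0.206·t) = 10.557.
0.206·t = ln(10.557) = 2.3568, so t = 2.3568/0.206 = 11.441.

11.44 years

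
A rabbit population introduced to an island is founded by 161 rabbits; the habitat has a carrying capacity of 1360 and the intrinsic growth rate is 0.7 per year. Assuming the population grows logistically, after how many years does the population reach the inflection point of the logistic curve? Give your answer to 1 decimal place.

2.9 years

Logistic growth is fastest at N = K/2 = 680.
A = (K − N₀)/N₀ = 7.4472. Set K/(1 + A·e^(−rt)) = K/2 → A·e^(−rt) = 1.
e^(−0.7t) = 1/7.4472 = 0.134279, so t = ln(7.4472)/0.7 = 2.0078/0.7 = 2.8683.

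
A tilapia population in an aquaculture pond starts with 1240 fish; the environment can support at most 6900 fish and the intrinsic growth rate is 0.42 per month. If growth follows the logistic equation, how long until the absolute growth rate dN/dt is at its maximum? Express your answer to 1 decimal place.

3.6 months

Logistic growth is fastest at N = K/2 = 3450.
A = (K − N₀)/N₀ = 4.5645. Set K/(1 + A·e^(−rt)) = K/2 → A·e^(−rt) = 1.
e^(−0.42t) = 1/4.5645 = 0.219081, so t = ln(4.5645)/0.42 = 1.5183/0.42 = 3.615.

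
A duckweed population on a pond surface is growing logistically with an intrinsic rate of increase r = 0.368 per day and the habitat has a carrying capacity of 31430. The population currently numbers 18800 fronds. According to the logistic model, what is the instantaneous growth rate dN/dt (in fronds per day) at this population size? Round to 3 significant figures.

2780 fronds per day

dN/dt = rN(1 − N/K) = 0.368 × 18800 × (1 − 18800/31430).
1 − 18800/31430 = 0.40185; dN/dt = 0.368 × 18800 × 0.40185 = 2780.1.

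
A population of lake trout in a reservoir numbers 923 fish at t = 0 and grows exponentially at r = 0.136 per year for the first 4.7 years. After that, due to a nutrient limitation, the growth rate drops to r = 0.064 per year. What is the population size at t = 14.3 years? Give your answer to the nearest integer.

3233 fish

Phase 1: N(4.7) = 923·e^(0.136×4.7) = 923·e^0.6392 = 1749.05.
Phase 2 runs for 14.3 − 4.7 = 9.6 years at r = 0.064.
N(14.3) = 1749.05·e^(0.064×9.6) = 1749.05·e^0.6144 = 3233.21.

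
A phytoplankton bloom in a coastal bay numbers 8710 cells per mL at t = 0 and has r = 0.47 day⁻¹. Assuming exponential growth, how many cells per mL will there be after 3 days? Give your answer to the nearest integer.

35676 cells per mL

N(t) = N₀·e^(rt) = 8710 × e^(0.47×3) = 8710 × e^1.41.
e^1.41 ≈ 4.096, so N ≈ 8710 × 4.096 = 35675.8.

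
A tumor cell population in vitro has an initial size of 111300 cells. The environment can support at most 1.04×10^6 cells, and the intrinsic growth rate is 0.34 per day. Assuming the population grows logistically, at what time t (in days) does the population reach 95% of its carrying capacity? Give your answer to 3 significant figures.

14.9 days

A = (K − N₀)/N₀ = (1.04×10^6 − 111300)/111300 = 8.3441.
Solve 1.04×10^6/(1 + 8.3441·e^(−0.34t)) = 988000: 1 + 8.3441·e^(−0.34t) = 1.0526, so e^(−0.34t) = 0.00630763.
−0.34·t = ln(0.00630763) = -5.066, so t = 5.066/0.34 = 14.9.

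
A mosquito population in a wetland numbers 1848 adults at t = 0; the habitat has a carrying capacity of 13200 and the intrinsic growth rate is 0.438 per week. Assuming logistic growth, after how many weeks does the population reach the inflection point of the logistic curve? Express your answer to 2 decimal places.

4.14 weeks

Logistic growth is fastest at N = K/2 = 6600.
A = (K − N₀)/N₀ = 6.1429. Set K/(1 + A·e^(−rt)) = K/2 → A·e^(−rt) = 1.
e^(−0.438t) = 1/6.1429 = 0.162791, so t = ln(6.1429)/0.438 = 1.8153/0.438 = 4.1445.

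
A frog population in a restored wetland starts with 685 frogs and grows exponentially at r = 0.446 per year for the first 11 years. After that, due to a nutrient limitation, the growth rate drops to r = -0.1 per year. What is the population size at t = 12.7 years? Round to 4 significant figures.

Phase 1: N(11) = 685·e^(0.446×11) = 685·e^4.906 = 92542.1.
Phase 2 runs for 12.7 − 11 = 1.7 years at r = -0.1.
N(12.7) = 92542.1·e^(-0.1×1.7) = 92542.1·e^-0.17 = 78074.5.

78070 frogs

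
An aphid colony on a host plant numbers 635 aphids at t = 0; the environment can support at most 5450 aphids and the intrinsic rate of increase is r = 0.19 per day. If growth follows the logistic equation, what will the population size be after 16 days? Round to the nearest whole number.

3999 aphids

A = (K − N₀)/N₀ = (5450 − 635)/635 = 7.5827.
N(t) = K/(1 + A·e^(−rt)) = 5450/(1 + 7.5827×e^(−0.19×16)).
e^(−3.04) = 0.047835; denominator = 1 + 7.5827×0.047835 = 1.3627.
N = 5450/1.3627 = 3999.36.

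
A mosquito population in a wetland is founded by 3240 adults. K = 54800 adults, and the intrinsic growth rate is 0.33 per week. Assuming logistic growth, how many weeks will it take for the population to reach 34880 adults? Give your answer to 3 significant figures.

10.1 weeks

A = (K − N₀)/N₀ = (54800 − 3240)/3240 = 15.914.
Solve 54800/(1 + 15.914·e^(−0.33t)) = 34880: 1 + 15.914·e^(−0.33t) = 1.5711, so e^(−0.33t) = 0.0358876.
−0.33·t = ln(0.0358876) = -3.3274, so t = 3.3274/0.33 = 10.083.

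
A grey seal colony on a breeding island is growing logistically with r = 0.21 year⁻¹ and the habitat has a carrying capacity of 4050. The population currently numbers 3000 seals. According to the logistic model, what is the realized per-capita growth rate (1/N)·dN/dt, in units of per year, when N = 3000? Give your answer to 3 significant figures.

0.0544 per year

(1/N)·dN/dt = r(1 − N/K) = 0.21 × (1 − 3000/4050).
= 0.21 × 0.25926 = 0.054444.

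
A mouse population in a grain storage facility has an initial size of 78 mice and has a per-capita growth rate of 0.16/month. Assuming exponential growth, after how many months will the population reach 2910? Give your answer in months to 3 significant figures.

22.6 months

Set N₀·e^(rt) = 2910: e^(0.16·t) = 2910/78 = 37.308.
0.16·t = ln(37.308) = 3.6192, so t = 3.6192/0.16 = 22.62.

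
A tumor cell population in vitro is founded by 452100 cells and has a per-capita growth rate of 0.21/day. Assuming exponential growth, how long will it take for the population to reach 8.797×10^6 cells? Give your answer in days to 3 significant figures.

14.1 days

Set N₀·e^(rt) = 8.797×10^6: e^(0.21·t) = 8.797×10^6/452100 = 19.458.
0.21·t = ln(19.458) = 2.9683, so t = 2.9683/0.21 = 14.135.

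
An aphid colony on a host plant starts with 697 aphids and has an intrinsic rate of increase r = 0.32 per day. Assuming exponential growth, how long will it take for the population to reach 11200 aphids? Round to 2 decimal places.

Set N₀·e^(rt) = 11200: e^(0.32·t) = 11200/697 = 16.069.
0.32·t = ln(16.069) = 2.7769, so t = 2.7769/0.32 = 8.6778.

8.68 days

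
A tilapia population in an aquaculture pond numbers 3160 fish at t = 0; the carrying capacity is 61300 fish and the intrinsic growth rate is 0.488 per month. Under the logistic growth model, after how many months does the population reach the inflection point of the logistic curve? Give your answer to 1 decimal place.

6.0 months

Logistic growth is fastest at N = K/2 = 30650.
A = (K − N₀)/N₀ = 18.399. Set K/(1 + A·e^(−rt)) = K/2 → A·e^(−rt) = 1.
e^(−0.488t) = 1/18.399 = 0.0543516, so t = ln(18.399)/0.488 = 2.9123/0.488 = 5.9678.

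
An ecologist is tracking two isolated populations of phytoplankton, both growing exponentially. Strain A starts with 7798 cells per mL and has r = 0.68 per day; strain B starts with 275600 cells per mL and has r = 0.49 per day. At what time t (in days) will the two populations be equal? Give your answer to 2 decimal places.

18.76 days

Set 7798·e^(0.68t) = 275600·e^(0.49t).
e^((0.68 − 0.49)t) = 275600/7798 → e^(0.19·t) = 35.342.
0.19·t = ln(35.342) = 3.5651, so t = 3.5651/0.19 = 18.764.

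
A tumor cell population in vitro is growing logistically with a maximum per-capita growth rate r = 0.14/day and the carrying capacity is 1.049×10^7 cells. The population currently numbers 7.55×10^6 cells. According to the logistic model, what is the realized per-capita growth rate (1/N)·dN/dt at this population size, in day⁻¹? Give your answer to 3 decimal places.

(1/N)·dN/dt = r(1 − N/K) = 0.14 × (1 − 7.55×10^6/1.049×10^7).
= 0.14 × 0.28027 = 0.039237.

0.039 per day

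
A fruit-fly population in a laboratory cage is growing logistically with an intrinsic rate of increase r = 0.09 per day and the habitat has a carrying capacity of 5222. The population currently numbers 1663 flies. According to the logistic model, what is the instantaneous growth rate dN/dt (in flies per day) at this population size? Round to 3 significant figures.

dN/dt = rN(1 − N/K) = 0.09 × 1663 × (1 − 1663/5222).
1 − 1663/5222 = 0.68154; dN/dt = 0.09 × 1663 × 0.68154 = 102.01.

102 flies per day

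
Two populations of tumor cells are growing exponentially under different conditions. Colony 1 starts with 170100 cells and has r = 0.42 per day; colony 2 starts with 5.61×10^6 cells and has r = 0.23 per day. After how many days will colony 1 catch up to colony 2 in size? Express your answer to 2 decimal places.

18.40 days

Set 170100·e^(0.42t) = 5.61×10^6·e^(0.23t).
e^((0.42 − 0.23)t) = 5.61×10^6/170100 → e^(0.19·t) = 32.981.
0.19·t = ln(32.981) = 3.4959, so t = 3.4959/0.19 = 18.4.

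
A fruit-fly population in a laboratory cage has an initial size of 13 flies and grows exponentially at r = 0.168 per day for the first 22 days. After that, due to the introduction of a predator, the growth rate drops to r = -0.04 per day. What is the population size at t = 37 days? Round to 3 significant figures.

287 flies

Phase 1: N(22) = 13·e^(0.168×22) = 13·e^3.696 = 523.716.
Phase 2 runs for 37 − 22 = 15 days at r = -0.04.
N(37) = 523.716·e^(-0.04×15) = 523.716·e^-0.6 = 287.421.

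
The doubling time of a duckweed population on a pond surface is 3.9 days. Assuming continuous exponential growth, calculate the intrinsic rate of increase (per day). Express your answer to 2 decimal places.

r = ln(2)/t_d = 0.6931/3.9 = 0.17773.

0.18 per day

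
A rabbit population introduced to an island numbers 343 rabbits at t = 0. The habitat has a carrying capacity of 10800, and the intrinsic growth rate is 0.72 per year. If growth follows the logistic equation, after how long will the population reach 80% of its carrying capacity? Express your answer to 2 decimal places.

6.67 years

A = (K − N₀)/N₀ = (10800 − 343)/343 = 30.487.
Solve 10800/(1 + 30.487·e^(−0.72t)) = 8640: 1 + 30.487·e^(−0.72t) = 1.25, so e^(−0.72t) = 0.00820025.
−0.72·t = ln(0.00820025) = -4.8036, so t = 4.8036/0.72 = 6.6717.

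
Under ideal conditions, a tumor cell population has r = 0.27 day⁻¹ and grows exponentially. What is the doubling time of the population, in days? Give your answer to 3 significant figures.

2.57 days

Doubling time t_d = ln(2)/r = 0.6931/0.27 = 2.5672.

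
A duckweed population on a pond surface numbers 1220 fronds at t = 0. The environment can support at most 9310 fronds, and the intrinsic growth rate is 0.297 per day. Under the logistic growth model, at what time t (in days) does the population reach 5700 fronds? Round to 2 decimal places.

A = (K − N₀)/N₀ = (9310 − 1220)/1220 = 6.6311.
Solve 9310/(1 + 6.6311·e^(−0.297t)) = 5700: 1 + 6.6311·e^(−0.297t) = 1.6333, so e^(−0.297t) = 0.0955089.
−0.297·t = ln(0.0955089) = -2.3485, so t = 2.3485/0.297 = 7.9075.

7.91 days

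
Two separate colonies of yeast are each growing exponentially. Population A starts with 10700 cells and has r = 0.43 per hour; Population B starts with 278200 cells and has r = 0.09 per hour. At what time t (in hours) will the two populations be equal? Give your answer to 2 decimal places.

9.58 hours

Set 10700·e^(0.43t) = 278200·e^(0.09t).
e^((0.43 − 0.09)t) = 278200/10700 → e^(0.34·t) = 26.
0.34·t = ln(26) = 3.2581, so t = 3.2581/0.34 = 9.5826.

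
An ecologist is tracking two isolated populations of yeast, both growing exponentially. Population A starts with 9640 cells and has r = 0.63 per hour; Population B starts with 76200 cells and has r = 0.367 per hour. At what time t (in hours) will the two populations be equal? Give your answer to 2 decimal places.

Set 9640·e^(0.63t) = 76200·e^(0.367t).
e^((0.63 − 0.367)t) = 76200/9640 → e^(0.263·t) = 7.9046.
0.263·t = ln(7.9046) = 2.0674, so t = 2.0674/0.263 = 7.861.

7.86 hours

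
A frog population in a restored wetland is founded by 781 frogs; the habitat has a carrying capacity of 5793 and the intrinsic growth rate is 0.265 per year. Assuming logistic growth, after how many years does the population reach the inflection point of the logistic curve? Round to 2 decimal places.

7.02 years

Logistic growth is fastest at N = K/2 = 2896.5.
A = (K − N₀)/N₀ = 6.4174. Set K/(1 + A·e^(−rt)) = K/2 → A·e^(−rt) = 1.
e^(−0.265t) = 1/6.4174 = 0.155826, so t = ln(6.4174)/0.265 = 1.859/0.265 = 7.0152.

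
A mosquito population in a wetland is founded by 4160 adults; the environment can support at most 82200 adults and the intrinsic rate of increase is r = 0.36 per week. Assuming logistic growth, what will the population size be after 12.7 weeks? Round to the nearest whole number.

A = (K − N₀)/N₀ = (82200 − 4160)/4160 = 18.76.
N(t) = K/(1 + A·e^(−rt)) = 82200/(1 + 18.76×e^(−0.36×12.7)).
e^(−4.572) = 0.010337; denominator = 1 + 18.76×0.010337 = 1.1939.
N = 82200/1.1939 = 68848.7.

68849 adults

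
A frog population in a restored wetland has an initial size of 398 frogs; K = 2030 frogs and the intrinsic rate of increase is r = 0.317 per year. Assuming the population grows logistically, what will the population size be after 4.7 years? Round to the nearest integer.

A = (K − N₀)/N₀ = (2030 − 398)/398 = 4.1005.
N(t) = K/(1 + A·e^(−rt)) = 2030/(1 + 4.1005×e^(−0.317×4.7)).
e^(−1.49) = 0.2254; denominator = 1 + 4.1005×0.2254 = 1.9242.
N = 2030/1.9242 = 1054.97.

1055 frogs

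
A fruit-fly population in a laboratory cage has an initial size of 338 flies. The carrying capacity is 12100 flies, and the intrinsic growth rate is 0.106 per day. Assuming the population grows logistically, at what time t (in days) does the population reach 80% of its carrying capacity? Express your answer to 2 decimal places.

A = (K − N₀)/N₀ = (12100 − 338)/338 = 34.799.
Solve 12100/(1 + 34.799·e^(−0.106t)) = 9680: 1 + 34.799·e^(−0.106t) = 1.25, so e^(−0.106t) = 0.00718415.
−0.106·t = ln(0.00718415) = -4.9359, so t = 4.9359/0.106 = 46.565.

46.56 days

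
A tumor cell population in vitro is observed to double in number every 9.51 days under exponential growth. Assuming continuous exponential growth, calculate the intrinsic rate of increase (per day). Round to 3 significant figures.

r = ln(2)/t_d = 0.6931/9.51 = 0.072886.

0.0729 per day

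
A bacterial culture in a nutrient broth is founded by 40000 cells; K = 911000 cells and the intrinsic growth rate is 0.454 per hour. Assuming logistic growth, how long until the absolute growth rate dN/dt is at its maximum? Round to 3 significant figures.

Logistic growth is fastest at N = K/2 = 455500.
A = (K − N₀)/N₀ = 21.775. Set K/(1 + A·e^(−rt)) = K/2 → A·e^(−rt) = 1.
e^(−0.454t) = 1/21.775 = 0.0459242, so t = ln(21.775)/0.454 = 3.0808/0.454 = 6.7858.

6.79 hours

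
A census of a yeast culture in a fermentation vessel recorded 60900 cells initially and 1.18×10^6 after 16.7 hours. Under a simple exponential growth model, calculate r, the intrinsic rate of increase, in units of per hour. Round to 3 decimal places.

From N(t) = N₀·e^(rt): e^(r·16.7) = 1.18×10^6/60900 = 19.376.
r·16.7 = ln(19.376) = 2.964, so r = 2.964/16.7 = 0.17749.

0.177 per hour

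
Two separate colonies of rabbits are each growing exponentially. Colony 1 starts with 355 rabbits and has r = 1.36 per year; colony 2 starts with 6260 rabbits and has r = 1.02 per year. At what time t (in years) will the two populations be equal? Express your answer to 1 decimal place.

8.4 years

Set 355·e^(1.36t) = 6260·e^(1.02t).
e^((1.36 − 1.02)t) = 6260/355 → e^(0.34·t) = 17.634.
0.34·t = ln(17.634) = 2.8698, so t = 2.8698/0.34 = 8.4406.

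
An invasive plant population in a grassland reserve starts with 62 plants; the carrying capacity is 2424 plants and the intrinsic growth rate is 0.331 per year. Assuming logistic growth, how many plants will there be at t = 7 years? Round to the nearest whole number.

510 plants

A = (K − N₀)/N₀ = (2424 − 62)/62 = 38.097.
N(t) = K/(1 + A·e^(−rt)) = 2424/(1 + 38.097×e^(−0.331×7)).
e^(−2.317) = 0.098569; denominator = 1 + 38.097×0.098569 = 4.7552.
N = 2424/4.7552 = 509.763.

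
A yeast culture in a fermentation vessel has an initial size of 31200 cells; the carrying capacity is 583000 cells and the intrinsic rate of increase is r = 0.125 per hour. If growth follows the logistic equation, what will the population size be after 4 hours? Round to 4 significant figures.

A = (K − N₀)/N₀ = (583000 − 31200)/31200 = 17.686.
N(t) = K/(1 + A·e^(−rt)) = 583000/(1 + 17.686×e^(−0.125×4)).
e^(−0.5) = 0.60653; denominator = 1 + 17.686×0.60653 = 11.727.
N = 583000/11.727 = 49714.2.

49710 cells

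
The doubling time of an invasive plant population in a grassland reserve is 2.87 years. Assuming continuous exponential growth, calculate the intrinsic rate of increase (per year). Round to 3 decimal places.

0.242 per year

r = ln(2)/t_d = 0.6931/2.87 = 0.24151.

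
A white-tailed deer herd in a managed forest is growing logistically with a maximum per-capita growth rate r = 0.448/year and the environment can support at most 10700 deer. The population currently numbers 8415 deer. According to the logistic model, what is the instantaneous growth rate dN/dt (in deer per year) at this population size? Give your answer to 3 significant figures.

dN/dt = rN(1 − N/K) = 0.448 × 8415 × (1 − 8415/10700).
1 − 8415/10700 = 0.21355; dN/dt = 0.448 × 8415 × 0.21355 = 805.07.

805 deer per year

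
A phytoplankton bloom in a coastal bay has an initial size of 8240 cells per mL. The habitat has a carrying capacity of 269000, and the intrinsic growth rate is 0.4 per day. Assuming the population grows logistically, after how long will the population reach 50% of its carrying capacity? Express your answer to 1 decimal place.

8.6 days

A = (K − N₀)/N₀ = (269000 − 8240)/8240 = 31.646.
Solve 269000/(1 + 31.646·e^(−0.4t)) = 134500: 1 + 31.646·e^(−0.4t) = 2, so e^(−0.4t) = 0.0315999.
−0.4·t = ln(0.0315999) = -3.4546, so t = 3.4546/0.4 = 8.6365.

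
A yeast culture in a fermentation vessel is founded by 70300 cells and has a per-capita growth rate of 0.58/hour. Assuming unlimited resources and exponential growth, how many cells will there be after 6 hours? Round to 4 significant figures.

2282000 cells

N(t) = N₀·e^(rt) = 70300 × e^(0.58×6) = 70300 × e^3.48.
e^3.48 ≈ 32.46, so N ≈ 70300 × 32.46 = 2.281918×10^6.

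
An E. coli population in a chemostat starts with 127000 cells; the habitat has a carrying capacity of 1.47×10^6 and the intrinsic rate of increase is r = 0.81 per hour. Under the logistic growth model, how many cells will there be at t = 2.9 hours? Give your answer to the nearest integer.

A = (K − N₀)/N₀ = (1.47×10^6 − 127000)/127000 = 10.575.
N(t) = K/(1 + A·e^(−rt)) = 1.47×10^6/(1 + 10.575×e^(−0.81×2.9)).
e^(−2.349) = 0.095465; denominator = 1 + 10.575×0.095465 = 2.0095.
N = 1.47×10^6/2.0095 = 731518.

731518 cells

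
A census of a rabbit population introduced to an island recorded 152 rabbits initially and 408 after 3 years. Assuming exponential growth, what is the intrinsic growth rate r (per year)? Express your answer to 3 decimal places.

From N(t) = N₀·e^(rt): e^(r·3) = 408/152 = 2.6842.
r·3 = ln(2.6842) = 0.98739, so r = 0.98739/3 = 0.32913.

0.329 per year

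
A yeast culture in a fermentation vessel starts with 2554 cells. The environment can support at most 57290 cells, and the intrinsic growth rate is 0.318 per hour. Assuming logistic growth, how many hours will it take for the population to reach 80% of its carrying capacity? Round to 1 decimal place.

A = (K − N₀)/N₀ = (57290 − 2554)/2554 = 21.431.
Solve 57290/(1 + 21.431·e^(−0.318t)) = 45832: 1 + 21.431·e^(−0.318t) = 1.25, so e^(−0.318t) = 0.0116651.
−0.318·t = ln(0.0116651) = -4.4512, so t = 4.4512/0.318 = 13.997.

14.0 hours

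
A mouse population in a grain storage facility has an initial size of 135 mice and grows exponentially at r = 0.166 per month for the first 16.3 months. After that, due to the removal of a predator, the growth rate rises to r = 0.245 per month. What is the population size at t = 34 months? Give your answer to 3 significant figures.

154000 mice

Phase 1: N(16.3) = 135·e^(0.166×16.3) = 135·e^2.706 = 2020.45.
Phase 2 runs for 34 − 16.3 = 17.7 months at r = 0.245.
N(34) = 2020.45·e^(0.245×17.7) = 2020.45·e^4.337 = 154442.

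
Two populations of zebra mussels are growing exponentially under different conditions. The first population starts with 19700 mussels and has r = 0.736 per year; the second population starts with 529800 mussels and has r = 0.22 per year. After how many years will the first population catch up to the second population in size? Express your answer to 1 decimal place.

Set 19700·e^(0.736t) = 529800·e^(0.22t).
e^((0.736 − 0.22)t) = 529800/19700 → e^(0.516·t) = 26.893.
0.516·t = ln(26.893) = 3.2919, so t = 3.2919/0.516 = 6.3796.

6.4 years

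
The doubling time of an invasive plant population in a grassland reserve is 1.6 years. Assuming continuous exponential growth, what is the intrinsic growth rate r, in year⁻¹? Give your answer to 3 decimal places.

0.433 per year

r = ln(2)/t_d = 0.6931/1.6 = 0.43322.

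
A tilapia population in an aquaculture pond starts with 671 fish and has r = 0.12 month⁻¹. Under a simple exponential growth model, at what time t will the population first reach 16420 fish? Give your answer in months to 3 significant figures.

26.6 months

Set N₀·e^(rt) = 16420: e^(0.12·t) = 16420/671 = 24.471.
0.12·t = ln(24.471) = 3.1975, so t = 3.1975/0.12 = 26.646.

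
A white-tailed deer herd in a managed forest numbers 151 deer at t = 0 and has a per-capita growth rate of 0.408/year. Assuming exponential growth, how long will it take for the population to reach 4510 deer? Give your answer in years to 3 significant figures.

Set N₀·e^(rt) = 4510: e^(0.408·t) = 4510/151 = 29.868.
0.408·t = ln(29.868) = 3.3968, so t = 3.3968/0.408 = 8.3254.

8.33 years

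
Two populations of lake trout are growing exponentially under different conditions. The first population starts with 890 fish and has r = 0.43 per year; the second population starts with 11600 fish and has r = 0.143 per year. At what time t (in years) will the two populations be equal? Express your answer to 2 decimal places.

Set 890·e^(0.43t) = 11600·e^(0.143t).
e^((0.43 − 0.143)t) = 11600/890 → e^(0.287·t) = 13.034.
0.287·t = ln(13.034) = 2.5675, so t = 2.5675/0.287 = 8.9461.

8.95 years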